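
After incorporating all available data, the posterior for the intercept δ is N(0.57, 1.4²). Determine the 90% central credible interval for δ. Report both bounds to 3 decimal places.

The posterior is symmetric, so the 90% equal-tailed interval is δ = 0.57 ± z·1.4 with z = 1.645.
Half-width: 1.645 × 1.4 = 2.303.
0.57 − 2.303 = -1.733; 0.57 + 2.303 = 2.873.

[-1.733, 2.873]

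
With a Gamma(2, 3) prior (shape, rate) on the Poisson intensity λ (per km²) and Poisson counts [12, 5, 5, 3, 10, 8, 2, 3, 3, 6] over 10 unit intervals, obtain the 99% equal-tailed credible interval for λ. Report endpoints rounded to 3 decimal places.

Posterior: Gamma(2+57, 3+10) = Gamma(59, 13) (shape, rate).
Equal-tailed 99% interval: Gamma(59, 13) quantiles at 0.005 and 0.995.
Posterior mean ≈ 4.538, SD ≈ 0.591; a Normal approximation gives roughly [3.017, 6.060].
Exact: lower = 3.161; upper = 6.204.

[3.161, 6.204]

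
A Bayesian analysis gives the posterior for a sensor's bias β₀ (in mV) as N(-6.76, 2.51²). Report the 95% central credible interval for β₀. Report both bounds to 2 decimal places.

[-11.68, -1.84]

The posterior is symmetric, so the 95% equal-tailed interval is β₀ = -6.76 ± z·2.51 with z = 1.960.
Half-width: 1.960 × 2.51 = 4.92.
-6.76 − 4.92 = -11.68; -6.76 + 4.92 = -1.84.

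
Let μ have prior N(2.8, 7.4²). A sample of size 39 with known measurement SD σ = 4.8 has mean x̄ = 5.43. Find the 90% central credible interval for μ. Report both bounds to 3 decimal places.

Posterior precision = 1/7.4² + 39/4.8² = 0.0183 + 1.6927 = 1.7110, so posterior SD = 0.7645.
Posterior mean = (2.8/7.4² + 39·5.43/4.8²) / 1.7110 = 5.4019.
Interval: 5.4019 ± 1.645 × 0.7645 → [4.144, 6.659].

[4.144, 6.659]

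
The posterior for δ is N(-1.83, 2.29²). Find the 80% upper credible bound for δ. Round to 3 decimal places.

0.097

Need U with P(δ ≤ U) = 0.80: U = -1.83 + z_{0.2}·2.29.
z = 0.842; U = -1.83 + 0.842 × 2.29 = 0.097.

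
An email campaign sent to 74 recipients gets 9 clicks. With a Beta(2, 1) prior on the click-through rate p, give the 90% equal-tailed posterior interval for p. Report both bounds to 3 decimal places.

[0.083, 0.213]

Posterior: Beta(2+9, 1+65) = Beta(11, 66).
Equal-tailed 90% interval: the 0.05 and 0.95 quantiles of Beta(11, 66).
Posterior mean ≈ 0.143, SD ≈ 0.040; a Normal approximation gives roughly [0.078, 0.208].
Exact: F⁻¹(0.05) = 0.083; F⁻¹(0.95) = 0.213.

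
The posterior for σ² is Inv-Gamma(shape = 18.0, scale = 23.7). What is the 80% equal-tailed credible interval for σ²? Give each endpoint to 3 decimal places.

Inverse-Gamma(18.0, 23.7) quantiles: F⁻¹(0.1) and F⁻¹(0.9).
Equivalently, 1/σ² ~ Gamma(18.0, rate = 23.7); invert its 0.9 and 0.1 quantiles.
Posterior mean ≈ 1.394, SD ≈ 0.349; a Normal approximation gives roughly [0.947, 1.841].
Exact: lower = 1.004; upper = 1.848.

[1.004, 1.848]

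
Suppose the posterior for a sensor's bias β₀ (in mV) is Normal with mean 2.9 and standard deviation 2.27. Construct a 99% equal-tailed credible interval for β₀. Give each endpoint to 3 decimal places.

The posterior is symmetric, so the 99% equal-tailed interval is β₀ = 2.9 ± z·2.27 with z = 2.576.
Half-width: 2.576 × 2.27 = 5.847.
2.9 − 5.847 = -2.947; 2.9 + 5.847 = 8.747.

[-2.947, 8.747]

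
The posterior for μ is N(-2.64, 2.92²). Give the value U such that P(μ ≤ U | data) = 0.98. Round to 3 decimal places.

3.357

Need U with P(μ ≤ U) = 0.98: U = -2.64 + z_{0.02}·2.92.
z = 2.054; U = -2.64 + 2.054 × 2.92 = 3.357.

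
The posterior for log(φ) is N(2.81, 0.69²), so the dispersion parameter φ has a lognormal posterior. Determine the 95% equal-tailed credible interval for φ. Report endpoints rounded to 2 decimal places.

On the log scale the 95% interval is 2.81 ± 1.960 × 0.69 = [1.4576, 4.1624].
Exponentiate: [e^1.4576, e^4.1624] = [4.30, 64.22].

[4.30, 64.22]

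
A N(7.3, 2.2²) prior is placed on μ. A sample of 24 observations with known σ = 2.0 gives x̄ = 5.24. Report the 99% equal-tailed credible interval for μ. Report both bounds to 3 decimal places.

[4.275, 6.343]

Posterior precision = 1/2.2² + 24/2.0² = 0.2066 + 6.0000 = 6.2066, so posterior SD = 0.4014.
Posterior mean = (7.3/2.2² + 24·5.24/2.0²) / 6.2066 = 5.3086.
Interval: 5.3086 ± 2.576 × 0.4014 → [4.275, 6.343].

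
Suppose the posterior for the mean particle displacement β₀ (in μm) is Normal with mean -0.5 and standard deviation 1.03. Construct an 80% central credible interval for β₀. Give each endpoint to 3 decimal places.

[-1.820, 0.820]

The posterior is symmetric, so the 80% equal-tailed interval is β₀ = -0.5 ± z·1.03 with z = 1.282.
Half-width: 1.282 × 1.03 = 1.320.
-0.5 − 1.320 = -1.820; -0.5 + 1.320 = 0.820.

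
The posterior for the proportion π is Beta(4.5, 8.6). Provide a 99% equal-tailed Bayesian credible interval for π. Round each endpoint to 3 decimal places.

[0.081, 0.689]

Posterior: Beta(4.5, 8.6).
Equal-tailed 99% interval: the 0.005 and 0.995 quantiles of Beta(4.5, 8.6).
Posterior mean ≈ 0.344, SD ≈ 0.126; a Normal approximation gives roughly [0.018, 0.669].
Exact: F⁻¹(0.005) = 0.081; F⁻¹(0.995) = 0.689.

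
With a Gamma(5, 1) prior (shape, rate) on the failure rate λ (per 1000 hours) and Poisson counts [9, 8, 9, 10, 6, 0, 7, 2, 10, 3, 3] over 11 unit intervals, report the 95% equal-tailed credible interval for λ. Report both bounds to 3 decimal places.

[4.695, 7.463]

Posterior: Gamma(5+67, 1+11) = Gamma(72, 12) (shape, rate).
Equal-tailed 95% interval: Gamma(72, 12) quantiles at 0.025 and 0.975.
Posterior mean ≈ 6.000, SD ≈ 0.707; a Normal approximation gives roughly [4.614, 7.386].
Exact: lower = 4.695; upper = 7.463.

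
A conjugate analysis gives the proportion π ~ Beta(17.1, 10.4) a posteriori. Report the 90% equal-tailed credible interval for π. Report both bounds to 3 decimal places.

[0.467, 0.766]

Posterior: Beta(17.1, 10.4).
Equal-tailed 90% interval: the 0.05 and 0.95 quantiles of Beta(17.1, 10.4).
Posterior mean ≈ 0.622, SD ≈ 0.091; a Normal approximation gives roughly [0.472, 0.771].
Exact: F⁻¹(0.05) = 0.467; F⁻¹(0.95) = 0.766.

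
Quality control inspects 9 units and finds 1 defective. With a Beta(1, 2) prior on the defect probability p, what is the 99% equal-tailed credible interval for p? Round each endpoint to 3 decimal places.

Posterior: Beta(1+1, 2+8) = Beta(2, 10).
Equal-tailed 99% interval: the 0.005 and 0.995 quantiles of Beta(2, 10).
Posterior mean ≈ 0.167, SD ≈ 0.103; a Normal approximation gives roughly [-0.100, 0.433].
Exact: F⁻¹(0.005) = 0.010; F⁻¹(0.995) = 0.509.

[0.010, 0.509]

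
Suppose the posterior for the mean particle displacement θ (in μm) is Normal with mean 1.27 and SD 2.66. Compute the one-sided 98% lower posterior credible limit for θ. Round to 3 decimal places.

-4.193

Need L with P(θ ≥ L) = 0.98: L = 1.27 − z_{0.02}·2.66.
z = 2.054; L = 1.27 − 2.054 × 2.66 = -4.193.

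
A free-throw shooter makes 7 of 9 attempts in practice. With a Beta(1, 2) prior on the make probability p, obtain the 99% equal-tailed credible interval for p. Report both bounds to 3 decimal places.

Posterior: Beta(1+7, 2+2) = Beta(8, 4).
Equal-tailed 99% interval: the 0.005 and 0.995 quantiles of Beta(8, 4).
Posterior mean ≈ 0.667, SD ≈ 0.131; a Normal approximation gives roughly [0.330, 1.003].
Exact: F⁻¹(0.005) = 0.307; F⁻¹(0.995) = 0.931.

[0.307, 0.931]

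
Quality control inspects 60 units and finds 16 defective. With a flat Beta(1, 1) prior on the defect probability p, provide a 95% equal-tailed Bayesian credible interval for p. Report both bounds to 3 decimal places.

Posterior: Beta(1+16, 1+44) = Beta(17, 45).
Equal-tailed 95% interval: the 0.025 and 0.975 quantiles of Beta(17, 45).
Posterior mean ≈ 0.274, SD ≈ 0.056; a Normal approximation gives roughly [0.164, 0.384].
Exact: F⁻¹(0.025) = 0.171; F⁻¹(0.975) = 0.391.

[0.171, 0.391]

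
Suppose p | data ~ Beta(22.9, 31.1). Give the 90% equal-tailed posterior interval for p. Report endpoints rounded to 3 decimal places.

Posterior: Beta(22.9, 31.1).
Equal-tailed 90% interval: the 0.05 and 0.95 quantiles of Beta(22.9, 31.1).
Posterior mean ≈ 0.424, SD ≈ 0.067; a Normal approximation gives roughly [0.314, 0.534].
Exact: F⁻¹(0.05) = 0.316; F⁻¹(0.95) = 0.535.

[0.316, 0.535]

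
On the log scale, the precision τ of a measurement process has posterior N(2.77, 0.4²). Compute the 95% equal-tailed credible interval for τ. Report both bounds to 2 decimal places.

On the log scale the 95% interval is 2.77 ± 1.960 × 0.4 = [1.9860, 3.5540].
Exponentiate: [e^1.9860, e^3.5540] = [7.29, 34.95].

[7.29, 34.95]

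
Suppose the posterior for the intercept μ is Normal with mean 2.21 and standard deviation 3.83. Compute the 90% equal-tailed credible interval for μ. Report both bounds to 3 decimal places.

[-4.090, 8.510]

The posterior is symmetric, so the 90% equal-tailed interval is μ = 2.21 ± z·3.83 with z = 1.645.
Half-width: 1.645 × 3.83 = 6.300.
2.21 − 6.300 = -4.090; 2.21 + 6.300 = 8.510.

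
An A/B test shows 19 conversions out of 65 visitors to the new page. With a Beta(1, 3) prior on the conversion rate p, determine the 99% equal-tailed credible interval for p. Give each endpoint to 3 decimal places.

[0.163, 0.439]

Posterior: Beta(1+19, 3+46) = Beta(20, 49).
Equal-tailed 99% interval: the 0.005 and 0.995 quantiles of Beta(20, 49).
Posterior mean ≈ 0.290, SD ≈ 0.054; a Normal approximation gives roughly [0.150, 0.430].
Exact: F⁻¹(0.005) = 0.163; F⁻¹(0.995) = 0.439.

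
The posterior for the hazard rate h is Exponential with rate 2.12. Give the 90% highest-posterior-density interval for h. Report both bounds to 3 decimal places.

The exponential density is strictly decreasing on [0, ∞), so the HPD interval is anchored at 0: [0, q] with P(h ≤ q) = 0.90.
q = −ln(1 − 0.90) / 2.12 = 2.3026 / 2.12 = 1.086.

[0.000, 1.086]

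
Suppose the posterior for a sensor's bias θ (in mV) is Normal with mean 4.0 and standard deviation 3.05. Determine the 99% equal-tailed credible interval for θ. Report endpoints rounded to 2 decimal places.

The posterior is symmetric, so the 99% equal-tailed interval is θ = 4.0 ± z·3.05 with z = 2.576.
Half-width: 2.576 × 3.05 = 7.86.
4.0 − 7.86 = -3.86; 4.0 + 7.86 = 11.86.

[-3.86, 11.86]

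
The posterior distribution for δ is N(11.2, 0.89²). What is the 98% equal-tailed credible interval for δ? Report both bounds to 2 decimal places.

The posterior is symmetric, so the 98% equal-tailed interval is δ = 11.2 ± z·0.89 with z = 2.326.
Half-width: 2.326 × 0.89 = 2.07.
11.2 − 2.07 = 9.13; 11.2 + 2.07 = 13.27.

[9.13, 13.27]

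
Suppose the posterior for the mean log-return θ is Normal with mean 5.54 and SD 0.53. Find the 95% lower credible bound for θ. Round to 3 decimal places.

Need L with P(θ ≥ L) = 0.95: L = 5.54 − z_{0.05}·0.53.
z = 1.645; L = 5.54 − 1.645 × 0.53 = 4.668.

4.668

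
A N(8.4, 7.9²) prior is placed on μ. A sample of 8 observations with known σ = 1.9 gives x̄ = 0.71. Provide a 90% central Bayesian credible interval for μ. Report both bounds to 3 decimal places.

[-0.336, 1.866]

Posterior precision = 1/7.9² + 8/1.9² = 0.0160 + 2.2161 = 2.2321, so posterior SD = 0.6693.
Posterior mean = (8.4/7.9² + 8·0.71/1.9²) / 2.2321 = 0.7652.
Interval: 0.7652 ± 1.645 × 0.6693 → [-0.336, 1.866].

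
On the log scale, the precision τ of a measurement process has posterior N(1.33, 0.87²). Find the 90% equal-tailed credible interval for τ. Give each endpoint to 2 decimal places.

[0.90, 15.82]

On the log scale the 90% interval is 1.33 ± 1.645 × 0.87 = [-0.1010, 2.7610].
Exponentiate: [e^-0.1010, e^2.7610] = [0.90, 15.82].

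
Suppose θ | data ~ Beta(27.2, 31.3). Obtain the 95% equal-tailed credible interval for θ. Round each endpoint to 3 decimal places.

[0.340, 0.592]

Posterior: Beta(27.2, 31.3).
Equal-tailed 95% interval: the 0.025 and 0.975 quantiles of Beta(27.2, 31.3).
Posterior mean ≈ 0.465, SD ≈ 0.065; a Normal approximation gives roughly [0.338, 0.592].
Exact: F⁻¹(0.025) = 0.340; F⁻¹(0.975) = 0.592.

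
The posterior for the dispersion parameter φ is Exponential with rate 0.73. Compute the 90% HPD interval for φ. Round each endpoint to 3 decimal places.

[0.000, 3.154]

The exponential density is strictly decreasing on [0, ∞), so the HPD interval is anchored at 0: [0, q] with P(φ ≤ q) = 0.90.
q = −ln(1 − 0.90) / 0.73 = 2.3026 / 0.73 = 3.154.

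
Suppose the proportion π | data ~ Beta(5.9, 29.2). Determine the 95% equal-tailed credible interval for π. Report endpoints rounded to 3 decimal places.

Posterior: Beta(5.9, 29.2).
Equal-tailed 95% interval: the 0.025 and 0.975 quantiles of Beta(5.9, 29.2).
Posterior mean ≈ 0.168, SD ≈ 0.062; a Normal approximation gives roughly [0.046, 0.290].
Exact: F⁻¹(0.025) = 0.066; F⁻¹(0.975) = 0.306.

[0.066, 0.306]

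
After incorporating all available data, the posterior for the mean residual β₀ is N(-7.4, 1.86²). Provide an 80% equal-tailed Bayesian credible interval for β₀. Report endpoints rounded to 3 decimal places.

[-9.784, -5.016]

The posterior is symmetric, so the 80% equal-tailed interval is β₀ = -7.4 ± z·1.86 with z = 1.282.
Half-width: 1.282 × 1.86 = 2.384.
-7.4 − 2.384 = -9.784; -7.4 + 2.384 = -5.016.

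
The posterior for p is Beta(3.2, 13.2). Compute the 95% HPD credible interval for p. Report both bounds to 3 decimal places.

[0.032, 0.381]

The posterior is unimodal and skewed, so the HPD interval has equal density at both endpoints and is the shortest 95% interval.
Solving f(0.032) = f(0.381) with F(0.381) − F(0.032) = 0.95 gives [0.032, 0.381].
For comparison, the equal-tailed interval is [0.048, 0.411]; the HPD is narrower and shifted toward the mode.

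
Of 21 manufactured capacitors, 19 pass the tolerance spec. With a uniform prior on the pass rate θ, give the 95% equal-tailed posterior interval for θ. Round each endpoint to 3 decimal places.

Posterior: Beta(1+19, 1+2) = Beta(20, 3).
Equal-tailed 95% interval: the 0.025 and 0.975 quantiles of Beta(20, 3).
Posterior mean ≈ 0.870, SD ≈ 0.069; a Normal approximation gives roughly [0.735, 1.004].
Exact: F⁻¹(0.025) = 0.708; F⁻¹(0.975) = 0.971.

[0.708, 0.971]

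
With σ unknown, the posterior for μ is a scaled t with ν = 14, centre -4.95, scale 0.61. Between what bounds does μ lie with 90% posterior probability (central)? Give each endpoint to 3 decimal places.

The t_14 distribution is symmetric; the 90% interval is -4.95 ± t·0.61 with t_{0.95,14} = 1.761.
Half-width: 1.761 × 0.61 = 1.074.
-4.95 − 1.074 = -6.024; -4.95 + 1.074 = -3.876.

[-6.024, -3.876]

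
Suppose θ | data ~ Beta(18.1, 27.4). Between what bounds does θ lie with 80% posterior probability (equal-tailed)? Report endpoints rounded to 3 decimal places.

Posterior: Beta(18.1, 27.4).
Equal-tailed 80% interval: the 0.1 and 0.9 quantiles of Beta(18.1, 27.4).
Posterior mean ≈ 0.398, SD ≈ 0.072; a Normal approximation gives roughly [0.306, 0.490].
Exact: F⁻¹(0.1) = 0.306; F⁻¹(0.9) = 0.491.

[0.306, 0.491]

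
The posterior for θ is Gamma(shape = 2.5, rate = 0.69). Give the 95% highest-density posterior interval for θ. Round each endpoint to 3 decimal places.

The posterior is unimodal and skewed, so the HPD interval has equal density at both endpoints and is the shortest 95% interval.
Solving f(0.215) = f(8.110) with F(8.110) − F(0.215) = 0.95 gives [0.215, 8.110].
For comparison, the equal-tailed interval is [0.602, 9.299]; the HPD is narrower and shifted toward the mode.

[0.215, 8.110]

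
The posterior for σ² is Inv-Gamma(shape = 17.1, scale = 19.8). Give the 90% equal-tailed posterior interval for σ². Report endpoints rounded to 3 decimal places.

[0.811, 1.815]

Inverse-Gamma(17.1, 19.8) quantiles: F⁻¹(0.05) and F⁻¹(0.95).
Equivalently, 1/σ² ~ Gamma(17.1, rate = 19.8); invert its 0.95 and 0.05 quantiles.
Posterior mean ≈ 1.230, SD ≈ 0.316; a Normal approximation gives roughly [0.709, 1.750].
Exact: lower = 0.811; upper = 1.815.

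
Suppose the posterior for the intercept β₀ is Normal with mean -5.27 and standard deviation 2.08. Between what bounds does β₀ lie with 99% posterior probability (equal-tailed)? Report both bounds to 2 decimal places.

[-10.63, 0.09]

The posterior is symmetric, so the 99% equal-tailed interval is β₀ = -5.27 ± z·2.08 with z = 2.576.
Half-width: 2.576 × 2.08 = 5.36.
-5.27 − 5.36 = -10.63; -5.27 + 5.36 = 0.09.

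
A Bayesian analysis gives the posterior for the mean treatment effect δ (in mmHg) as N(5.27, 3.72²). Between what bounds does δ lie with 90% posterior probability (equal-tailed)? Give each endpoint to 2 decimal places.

[-0.85, 11.39]

The posterior is symmetric, so the 90% equal-tailed interval is δ = 5.27 ± z·3.72 with z = 1.645.
Half-width: 1.645 × 3.72 = 6.12.
5.27 − 6.12 = -0.85; 5.27 + 6.12 = 11.39.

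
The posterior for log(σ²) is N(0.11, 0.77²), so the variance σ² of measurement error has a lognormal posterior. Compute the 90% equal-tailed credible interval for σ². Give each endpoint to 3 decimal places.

On the log scale the 90% interval is 0.11 ± 1.645 × 0.77 = [-1.1565, 1.3765].
Exponentiate: [e^-1.1565, e^1.3765] = [0.315, 3.961].

[0.315, 3.961]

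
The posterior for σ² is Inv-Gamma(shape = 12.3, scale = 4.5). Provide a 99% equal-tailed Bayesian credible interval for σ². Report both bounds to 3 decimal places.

[0.194, 0.877]

Inverse-Gamma(12.3, 4.5) quantiles: F⁻¹(0.005) and F⁻¹(0.995).
Equivalently, 1/σ² ~ Gamma(12.3, rate = 4.5); invert its 0.995 and 0.005 quantiles.
Posterior mean ≈ 0.398, SD ≈ 0.124; a Normal approximation gives roughly [0.079, 0.718].
Exact: lower = 0.194; upper = 0.877.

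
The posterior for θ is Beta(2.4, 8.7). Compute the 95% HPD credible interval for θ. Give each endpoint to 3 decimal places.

[0.019, 0.446]

The posterior is unimodal and skewed, so the HPD interval has equal density at both endpoints and is the shortest 95% interval.
Solving f(0.019) = f(0.446) with F(0.446) − F(0.019) = 0.95 gives [0.019, 0.446].
For comparison, the equal-tailed interval is [0.040, 0.488]; the HPD is narrower and shifted toward the mode.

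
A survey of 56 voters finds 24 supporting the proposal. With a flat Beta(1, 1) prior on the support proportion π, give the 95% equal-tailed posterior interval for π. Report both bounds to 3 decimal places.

[0.307, 0.559]

Posterior: Beta(1+24, 1+32) = Beta(25, 33).
Equal-tailed 95% interval: the 0.025 and 0.975 quantiles of Beta(25, 33).
Posterior mean ≈ 0.431, SD ≈ 0.064; a Normal approximation gives roughly [0.305, 0.557].
Exact: F⁻¹(0.025) = 0.307; F⁻¹(0.975) = 0.559.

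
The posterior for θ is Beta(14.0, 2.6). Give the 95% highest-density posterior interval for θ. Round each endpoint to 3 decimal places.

[0.674, 0.985]

The posterior is unimodal and skewed, so the HPD interval has equal density at both endpoints and is the shortest 95% interval.
Solving f(0.674) = f(0.985) with F(0.985) − F(0.674) = 0.95 gives [0.674, 0.985].
For comparison, the equal-tailed interval is [0.640, 0.970]; the HPD is narrower and shifted toward the mode.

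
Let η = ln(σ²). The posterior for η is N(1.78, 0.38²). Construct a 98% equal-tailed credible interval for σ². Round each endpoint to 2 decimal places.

[2.45, 14.35]

On the log scale the 98% interval is 1.78 ± 2.326 × 0.38 = [0.8960, 2.6640].
Exponentiate: [e^0.8960, e^2.6640] = [2.45, 14.35].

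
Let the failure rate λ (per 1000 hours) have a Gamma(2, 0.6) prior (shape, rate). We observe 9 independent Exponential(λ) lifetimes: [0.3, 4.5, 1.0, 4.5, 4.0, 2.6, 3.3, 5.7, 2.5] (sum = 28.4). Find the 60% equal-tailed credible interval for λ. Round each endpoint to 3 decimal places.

[0.281, 0.471]

Posterior: Gamma(2+9, 0.6+28.4) = Gamma(11, 29.0) (shape, rate).
Equal-tailed 60% interval: Gamma(11, 29.0) quantiles at 0.2 and 0.8.
Posterior mean ≈ 0.379, SD ≈ 0.114; a Normal approximation gives roughly [0.283, 0.476].
Exact: lower = 0.281; upper = 0.471.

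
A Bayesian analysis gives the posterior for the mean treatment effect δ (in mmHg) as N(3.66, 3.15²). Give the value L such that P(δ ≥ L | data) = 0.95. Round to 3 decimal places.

-1.521

Need L with P(δ ≥ L) = 0.95: L = 3.66 − z_{0.05}·3.15.
z = 1.645; L = 3.66 − 1.645 × 3.15 = -1.521.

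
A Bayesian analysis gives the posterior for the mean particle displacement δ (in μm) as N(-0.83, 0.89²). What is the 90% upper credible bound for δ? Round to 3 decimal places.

0.311

Need U with P(δ ≤ U) = 0.90: U = -0.83 + z_{0.1}·0.89.
z = 1.282; U = -0.83 + 1.282 × 0.89 = 0.311.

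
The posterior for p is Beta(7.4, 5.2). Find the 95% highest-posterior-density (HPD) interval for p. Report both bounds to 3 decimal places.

[0.328, 0.839]

The posterior is unimodal and skewed, so the HPD interval has equal density at both endpoints and is the shortest 95% interval.
Solving f(0.328) = f(0.839) with F(0.839) − F(0.328) = 0.95 gives [0.328, 0.839].
For comparison, the equal-tailed interval is [0.318, 0.831]; the HPD is narrower and shifted toward the mode.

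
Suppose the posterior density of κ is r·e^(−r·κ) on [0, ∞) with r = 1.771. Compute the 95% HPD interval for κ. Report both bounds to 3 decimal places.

[0.000, 1.692]

The exponential density is strictly decreasing on [0, ∞), so the HPD interval is anchored at 0: [0, q] with P(κ ≤ q) = 0.95.
q = −ln(1 − 0.95) / 1.771 = 2.9957 / 1.771 = 1.692.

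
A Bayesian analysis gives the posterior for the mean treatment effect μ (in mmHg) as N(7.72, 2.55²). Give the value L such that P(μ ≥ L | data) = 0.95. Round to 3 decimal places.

3.526

Need L with P(μ ≥ L) = 0.95: L = 7.72 − z_{0.05}·2.55.
z = 1.645; L = 7.72 − 1.645 × 2.55 = 3.526.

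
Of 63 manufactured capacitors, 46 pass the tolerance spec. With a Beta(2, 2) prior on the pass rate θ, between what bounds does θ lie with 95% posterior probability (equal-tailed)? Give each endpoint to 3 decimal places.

Posterior: Beta(2+46, 2+17) = Beta(48, 19).
Equal-tailed 95% interval: the 0.025 and 0.975 quantiles of Beta(48, 19).
Posterior mean ≈ 0.716, SD ≈ 0.055; a Normal approximation gives roughly [0.609, 0.824].
Exact: F⁻¹(0.025) = 0.604; F⁻¹(0.975) = 0.817.

[0.604, 0.817]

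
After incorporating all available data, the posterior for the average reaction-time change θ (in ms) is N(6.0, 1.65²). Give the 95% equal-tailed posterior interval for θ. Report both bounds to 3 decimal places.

[2.766, 9.234]

The posterior is symmetric, so the 95% equal-tailed interval is θ = 6.0 ± z·1.65 with z = 1.960.
Half-width: 1.960 × 1.65 = 3.234.
6.0 − 3.234 = 2.766; 6.0 + 3.234 = 9.234.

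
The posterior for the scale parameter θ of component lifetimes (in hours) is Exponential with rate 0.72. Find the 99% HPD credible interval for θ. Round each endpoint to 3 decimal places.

[0.000, 6.396]

The exponential density is strictly decreasing on [0, ∞), so the HPD interval is anchored at 0: [0, q] with P(θ ≤ q) = 0.99.
q = −ln(1 − 0.99) / 0.72 = 4.6052 / 0.72 = 6.396.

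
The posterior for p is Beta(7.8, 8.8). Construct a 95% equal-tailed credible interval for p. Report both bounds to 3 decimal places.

[0.243, 0.703]

Posterior: Beta(7.8, 8.8).
Equal-tailed 95% interval: the 0.025 and 0.975 quantiles of Beta(7.8, 8.8).
Posterior mean ≈ 0.470, SD ≈ 0.119; a Normal approximation gives roughly [0.237, 0.703].
Exact: F⁻¹(0.025) = 0.243; F⁻¹(0.975) = 0.703.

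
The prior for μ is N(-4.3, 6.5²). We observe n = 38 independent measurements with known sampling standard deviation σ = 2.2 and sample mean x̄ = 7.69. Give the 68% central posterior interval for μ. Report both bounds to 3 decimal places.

Posterior precision = 1/6.5² + 38/2.2² = 0.0237 + 7.8512 = 7.8749, so posterior SD = 0.3564.
Posterior mean = (-4.3/6.5² + 38·7.69/2.2²) / 7.8749 = 7.6540.
Interval: 7.6540 ± 0.994 × 0.3564 → [7.300, 8.008].

[7.300, 8.008]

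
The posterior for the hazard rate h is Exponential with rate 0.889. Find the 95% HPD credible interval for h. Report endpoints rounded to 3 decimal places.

[0.000, 3.370]

The exponential density is strictly decreasing on [0, ∞), so the HPD interval is anchored at 0: [0, q] with P(h ≤ q) = 0.95.
q = −ln(1 − 0.95) / 0.889 = 2.9957 / 0.889 = 3.370.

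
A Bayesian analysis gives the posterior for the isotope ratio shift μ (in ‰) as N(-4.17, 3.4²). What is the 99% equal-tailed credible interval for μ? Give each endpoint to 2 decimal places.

[-12.93, 4.59]

The posterior is symmetric, so the 99% equal-tailed interval is μ = -4.17 ± z·3.4 with z = 2.576.
Half-width: 2.576 × 3.4 = 8.76.
-4.17 − 8.76 = -12.93; -4.17 + 8.76 = 4.59.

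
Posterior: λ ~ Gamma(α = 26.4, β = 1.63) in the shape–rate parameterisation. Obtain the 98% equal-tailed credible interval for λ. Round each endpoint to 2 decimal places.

Posterior: Gamma(shape 26.4, rate 1.63).
Equal-tailed 98% interval: Gamma(26.4, 1.63) quantiles at 0.01 and 0.99.
Posterior mean ≈ 16.20, SD ≈ 3.15; a Normal approximation gives roughly [8.86, 23.53].
Exact: lower = 9.77; upper = 24.42.

[9.77, 24.42]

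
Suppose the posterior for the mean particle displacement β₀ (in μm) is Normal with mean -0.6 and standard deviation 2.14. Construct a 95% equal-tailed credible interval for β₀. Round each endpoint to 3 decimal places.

[-4.794, 3.594]

The posterior is symmetric, so the 95% equal-tailed interval is β₀ = -0.6 ± z·2.14 with z = 1.960.
Half-width: 1.960 × 2.14 = 4.194.
-0.6 − 4.194 = -4.794; -0.6 + 4.194 = 3.594.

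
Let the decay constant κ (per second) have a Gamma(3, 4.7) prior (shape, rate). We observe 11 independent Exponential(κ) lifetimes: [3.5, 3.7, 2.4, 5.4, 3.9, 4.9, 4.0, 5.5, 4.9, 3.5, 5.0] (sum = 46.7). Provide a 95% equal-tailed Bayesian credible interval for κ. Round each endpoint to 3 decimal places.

[0.149, 0.432]

Posterior: Gamma(3+11, 4.7+46.7) = Gamma(14, 51.4) (shape, rate).
Equal-tailed 95% interval: Gamma(14, 51.4) quantiles at 0.025 and 0.975.
Posterior mean ≈ 0.272, SD ≈ 0.073; a Normal approximation gives roughly [0.130, 0.415].
Exact: lower = 0.149; upper = 0.432.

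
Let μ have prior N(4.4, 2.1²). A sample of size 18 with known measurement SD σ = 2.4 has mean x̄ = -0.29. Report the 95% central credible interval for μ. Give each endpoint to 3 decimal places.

[-1.043, 1.098]

Posterior precision = 1/2.1² + 18/2.4² = 0.2268 + 3.1250 = 3.3518, so posterior SD = 0.5462.
Posterior mean = (4.4/2.1² + 18·-0.29/2.4²) / 3.3518 = 0.0273.
Interval: 0.0273 ± 1.960 × 0.5462 → [-1.043, 1.098].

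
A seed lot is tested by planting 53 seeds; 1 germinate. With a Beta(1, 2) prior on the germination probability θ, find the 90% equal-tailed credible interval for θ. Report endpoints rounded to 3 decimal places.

Posterior: Beta(1+1, 2+52) = Beta(2, 54).
Equal-tailed 90% interval: the 0.05 and 0.95 quantiles of Beta(2, 54).
Posterior mean ≈ 0.036, SD ≈ 0.025; a Normal approximation gives roughly [-0.005, 0.076].
Exact: F⁻¹(0.05) = 0.006; F⁻¹(0.95) = 0.083.

[0.006, 0.083]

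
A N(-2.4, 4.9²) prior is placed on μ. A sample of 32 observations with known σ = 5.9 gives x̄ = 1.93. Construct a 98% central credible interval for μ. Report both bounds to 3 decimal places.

Posterior precision = 1/4.9² + 32/5.9² = 0.0416 + 0.9193 = 0.9609, so posterior SD = 1.0201.
Posterior mean = (-2.4/4.9² + 32·1.93/5.9²) / 0.9609 = 1.7423.
Interval: 1.7423 ± 2.326 × 1.0201 → [-0.631, 4.116].

[-0.631, 4.116]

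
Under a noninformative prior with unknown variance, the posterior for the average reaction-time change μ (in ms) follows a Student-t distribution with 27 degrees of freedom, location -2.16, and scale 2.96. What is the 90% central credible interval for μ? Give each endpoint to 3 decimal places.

The t_27 distribution is symmetric; the 90% interval is -2.16 ± t·2.96 with t_{0.95,27} = 1.703.
Half-width: 1.703 × 2.96 = 5.042.
-2.16 − 5.042 = -7.202; -2.16 + 5.042 = 2.882.

[-7.202, 2.882]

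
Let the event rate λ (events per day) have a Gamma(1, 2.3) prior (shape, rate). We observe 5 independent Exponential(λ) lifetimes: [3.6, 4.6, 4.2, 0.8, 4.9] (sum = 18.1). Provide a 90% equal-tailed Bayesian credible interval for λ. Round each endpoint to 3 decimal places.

[0.128, 0.515]

Posterior: Gamma(1+5, 2.3+18.1) = Gamma(6, 20.4) (shape, rate).
Equal-tailed 90% interval: Gamma(6, 20.4) quantiles at 0.05 and 0.95.
Posterior mean ≈ 0.294, SD ≈ 0.120; a Normal approximation gives roughly [0.097, 0.492].
Exact: lower = 0.128; upper = 0.515.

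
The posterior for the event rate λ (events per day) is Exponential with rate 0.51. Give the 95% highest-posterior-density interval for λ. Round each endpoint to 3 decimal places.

[0.000, 5.874]

The exponential density is strictly decreasing on [0, ∞), so the HPD interval is anchored at 0: [0, q] with P(λ ≤ q) = 0.95.
q = −ln(1 − 0.95) / 0.51 = 2.9957 / 0.51 = 5.874.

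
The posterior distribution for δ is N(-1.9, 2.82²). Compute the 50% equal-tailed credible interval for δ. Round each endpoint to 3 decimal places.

The posterior is symmetric, so the 50% equal-tailed interval is δ = -1.9 ± z·2.82 with z = 0.674.
Half-width: 0.674 × 2.82 = 1.902.
-1.9 − 1.902 = -3.802; -1.9 + 1.902 = 0.002.

[-3.802, 0.002]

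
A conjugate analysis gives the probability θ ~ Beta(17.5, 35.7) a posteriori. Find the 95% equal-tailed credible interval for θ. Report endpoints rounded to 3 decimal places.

[0.211, 0.459]

Posterior: Beta(17.5, 35.7).
Equal-tailed 95% interval: the 0.025 and 0.975 quantiles of Beta(17.5, 35.7).
Posterior mean ≈ 0.329, SD ≈ 0.064; a Normal approximation gives roughly [0.204, 0.454].
Exact: F⁻¹(0.025) = 0.211; F⁻¹(0.975) = 0.459.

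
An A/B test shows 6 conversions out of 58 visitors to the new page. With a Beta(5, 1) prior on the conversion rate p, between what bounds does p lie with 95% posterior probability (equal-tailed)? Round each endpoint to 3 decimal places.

[0.091, 0.273]

Posterior: Beta(5+6, 1+52) = Beta(11, 53).
Equal-tailed 95% interval: the 0.025 and 0.975 quantiles of Beta(11, 53).
Posterior mean ≈ 0.172, SD ≈ 0.047; a Normal approximation gives roughly [0.080, 0.264].
Exact: F⁻¹(0.025) = 0.091; F⁻¹(0.975) = 0.273.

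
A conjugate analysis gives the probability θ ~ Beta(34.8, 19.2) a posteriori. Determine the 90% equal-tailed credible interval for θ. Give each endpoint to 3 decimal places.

Posterior: Beta(34.8, 19.2).
Equal-tailed 90% interval: the 0.05 and 0.95 quantiles of Beta(34.8, 19.2).
Posterior mean ≈ 0.644, SD ≈ 0.065; a Normal approximation gives roughly [0.538, 0.751].
Exact: F⁻¹(0.05) = 0.535; F⁻¹(0.95) = 0.748.

[0.535, 0.748]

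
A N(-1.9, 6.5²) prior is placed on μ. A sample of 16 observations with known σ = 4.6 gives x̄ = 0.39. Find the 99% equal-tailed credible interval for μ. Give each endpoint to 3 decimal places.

Posterior precision = 1/6.5² + 16/4.6² = 0.0237 + 0.7561 = 0.7798, so posterior SD = 1.1324.
Posterior mean = (-1.9/6.5² + 16·0.39/4.6²) / 0.7798 = 0.3205.
Interval: 0.3205 ± 2.576 × 1.1324 → [-2.596, 3.237].

[-2.596, 3.237]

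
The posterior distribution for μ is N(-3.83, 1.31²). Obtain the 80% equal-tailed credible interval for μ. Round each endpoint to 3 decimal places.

The posterior is symmetric, so the 80% equal-tailed interval is μ = -3.83 ± z·1.31 with z = 1.282.
Half-width: 1.282 × 1.31 = 1.679.
-3.83 − 1.679 = -5.509; -3.83 + 1.679 = -2.151.

[-5.509, -2.151]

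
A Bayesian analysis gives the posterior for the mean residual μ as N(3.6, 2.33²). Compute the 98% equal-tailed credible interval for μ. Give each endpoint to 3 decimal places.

[-1.820, 9.020]

The posterior is symmetric, so the 98% equal-tailed interval is μ = 3.6 ± z·2.33 with z = 2.326.
Half-width: 2.326 × 2.33 = 5.420.
3.6 − 5.420 = -1.820; 3.6 + 5.420 = 9.020.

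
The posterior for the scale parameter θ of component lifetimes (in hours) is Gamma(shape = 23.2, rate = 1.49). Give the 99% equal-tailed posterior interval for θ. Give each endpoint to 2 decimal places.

[8.50, 25.15]

Posterior: Gamma(shape 23.2, rate 1.49).
Equal-tailed 99% interval: Gamma(23.2, 1.49) quantiles at 0.005 and 0.995.
Posterior mean ≈ 15.57, SD ≈ 3.23; a Normal approximation gives roughly [7.24, 23.90].
Exact: lower = 8.50; upper = 25.15.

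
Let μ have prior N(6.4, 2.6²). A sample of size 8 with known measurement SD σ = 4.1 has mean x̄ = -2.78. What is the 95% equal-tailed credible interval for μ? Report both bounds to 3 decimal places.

Posterior precision = 1/2.6² + 8/4.1² = 0.1479 + 0.4759 = 0.6238, so posterior SD = 1.2661.
Posterior mean = (6.4/2.6² + 8·-2.78/4.1²) / 0.6238 = -0.6032.
Interval: -0.6032 ± 1.960 × 1.2661 → [-3.085, 1.878].

[-3.085, 1.878]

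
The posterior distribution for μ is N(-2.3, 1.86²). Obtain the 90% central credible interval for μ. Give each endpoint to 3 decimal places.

The posterior is symmetric, so the 90% equal-tailed interval is μ = -2.3 ± z·1.86 with z = 1.645.
Half-width: 1.645 × 1.86 = 3.059.
-2.3 − 3.059 = -5.359; -2.3 + 3.059 = 0.759.

[-5.359, 0.759]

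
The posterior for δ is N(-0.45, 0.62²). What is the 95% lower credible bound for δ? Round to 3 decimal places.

Need L with P(δ ≥ L) = 0.95: L = -0.45 − z_{0.05}·0.62.
z = 1.645; L = -0.45 − 1.645 × 0.62 = -1.470.

-1.470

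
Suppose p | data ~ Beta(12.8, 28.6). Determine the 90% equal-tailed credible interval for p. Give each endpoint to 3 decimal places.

[0.198, 0.431]

Posterior: Beta(12.8, 28.6).
Equal-tailed 90% interval: the 0.05 and 0.95 quantiles of Beta(12.8, 28.6).
Posterior mean ≈ 0.309, SD ≈ 0.071; a Normal approximation gives roughly [0.192, 0.426].
Exact: F⁻¹(0.05) = 0.198; F⁻¹(0.95) = 0.431.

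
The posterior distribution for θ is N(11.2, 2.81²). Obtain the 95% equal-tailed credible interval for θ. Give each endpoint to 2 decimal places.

The posterior is symmetric, so the 95% equal-tailed interval is θ = 11.2 ± z·2.81 with z = 1.960.
Half-width: 1.960 × 2.81 = 5.51.
11.2 − 5.51 = 5.69; 11.2 + 5.51 = 16.71.

[5.69, 16.71]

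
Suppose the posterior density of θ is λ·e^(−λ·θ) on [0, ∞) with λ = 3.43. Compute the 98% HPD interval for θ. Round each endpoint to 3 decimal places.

The exponential density is strictly decreasing on [0, ∞), so the HPD interval is anchored at 0: [0, q] with P(θ ≤ q) = 0.98.
q = −ln(1 − 0.98) / 3.43 = 3.9120 / 3.43 = 1.141.

[0.000, 1.141]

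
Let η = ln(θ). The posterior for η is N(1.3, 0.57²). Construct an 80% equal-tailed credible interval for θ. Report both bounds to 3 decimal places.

On the log scale the 80% interval is 1.3 ± 1.282 × 0.57 = [0.5695, 2.0305].
Exponentiate: [e^0.5695, e^2.0305] = [1.767, 7.618].

[1.767, 7.618]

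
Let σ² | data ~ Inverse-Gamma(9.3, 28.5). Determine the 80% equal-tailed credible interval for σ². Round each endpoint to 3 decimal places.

Inverse-Gamma(9.3, 28.5) quantiles: F⁻¹(0.1) and F⁻¹(0.9).
Equivalently, 1/σ² ~ Gamma(9.3, rate = 28.5); invert its 0.9 and 0.1 quantiles.
Posterior mean ≈ 3.434, SD ≈ 1.271; a Normal approximation gives roughly [1.805, 5.062].
Exact: lower = 2.133; upper = 5.028.

[2.133, 5.028]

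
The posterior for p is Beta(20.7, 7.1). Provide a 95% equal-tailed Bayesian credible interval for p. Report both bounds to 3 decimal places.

[0.571, 0.885]

Posterior: Beta(20.7, 7.1).
Equal-tailed 95% interval: the 0.025 and 0.975 quantiles of Beta(20.7, 7.1).
Posterior mean ≈ 0.745, SD ≈ 0.081; a Normal approximation gives roughly [0.585, 0.904].
Exact: F⁻¹(0.025) = 0.571; F⁻¹(0.975) = 0.885.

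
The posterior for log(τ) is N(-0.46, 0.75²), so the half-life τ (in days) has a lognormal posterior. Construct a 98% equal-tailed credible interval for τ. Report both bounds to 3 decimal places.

On the log scale the 98% interval is -0.46 ± 2.326 × 0.75 = [-2.2048, 1.2848].
Exponentiate: [e^-2.2048, e^1.2848] = [0.110, 3.614].

[0.110, 3.614]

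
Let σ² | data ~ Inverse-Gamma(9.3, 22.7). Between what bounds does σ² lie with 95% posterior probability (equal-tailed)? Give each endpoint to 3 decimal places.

Inverse-Gamma(9.3, 22.7) quantiles: F⁻¹(0.025) and F⁻¹(0.975).
Equivalently, 1/σ² ~ Gamma(9.3, rate = 22.7); invert its 0.975 and 0.025 quantiles.
Posterior mean ≈ 2.735, SD ≈ 1.012; a Normal approximation gives roughly [0.751, 4.719].
Exact: lower = 1.405; upper = 5.258.

[1.405, 5.258]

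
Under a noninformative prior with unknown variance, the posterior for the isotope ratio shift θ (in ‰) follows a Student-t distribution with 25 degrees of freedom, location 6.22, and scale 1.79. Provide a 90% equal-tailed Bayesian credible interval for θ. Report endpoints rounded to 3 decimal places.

The t_25 distribution is symmetric; the 90% interval is 6.22 ± t·1.79 with t_{0.95,25} = 1.708.
Half-width: 1.708 × 1.79 = 3.058.
6.22 − 3.058 = 3.162; 6.22 + 3.058 = 9.278.

[3.162, 9.278]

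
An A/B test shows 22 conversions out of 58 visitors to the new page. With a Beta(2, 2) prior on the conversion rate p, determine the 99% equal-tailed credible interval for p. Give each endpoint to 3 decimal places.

Posterior: Beta(2+22, 2+36) = Beta(24, 38).
Equal-tailed 99% interval: the 0.005 and 0.995 quantiles of Beta(24, 38).
Posterior mean ≈ 0.387, SD ≈ 0.061; a Normal approximation gives roughly [0.229, 0.545].
Exact: F⁻¹(0.005) = 0.238; F⁻¹(0.995) = 0.550.

[0.238, 0.550]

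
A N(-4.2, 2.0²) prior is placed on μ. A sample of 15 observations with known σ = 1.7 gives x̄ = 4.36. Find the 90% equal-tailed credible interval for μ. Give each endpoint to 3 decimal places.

[3.261, 4.672]

Posterior precision = 1/2.0² + 15/1.7² = 0.2500 + 5.1903 = 5.4403, so posterior SD = 0.4287.
Posterior mean = (-4.2/2.0² + 15·4.36/1.7²) / 5.4403 = 3.9666.
Interval: 3.9666 ± 1.645 × 0.4287 → [3.261, 4.672].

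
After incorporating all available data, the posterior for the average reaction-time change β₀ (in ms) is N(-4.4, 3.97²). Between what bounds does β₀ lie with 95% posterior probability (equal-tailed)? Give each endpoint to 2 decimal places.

[-12.18, 3.38]

The posterior is symmetric, so the 95% equal-tailed interval is β₀ = -4.4 ± z·3.97 with z = 1.960.
Half-width: 1.960 × 3.97 = 7.78.
-4.4 − 7.78 = -12.18; -4.4 + 7.78 = 3.38.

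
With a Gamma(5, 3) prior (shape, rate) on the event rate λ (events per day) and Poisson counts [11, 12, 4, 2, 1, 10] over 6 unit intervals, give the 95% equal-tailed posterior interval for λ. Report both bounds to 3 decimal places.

Posterior: Gamma(5+40, 3+6) = Gamma(45, 9) (shape, rate).
Equal-tailed 95% interval: Gamma(45, 9) quantiles at 0.025 and 0.975.
Posterior mean ≈ 5.000, SD ≈ 0.745; a Normal approximation gives roughly [3.539, 6.461].
Exact: lower = 3.647; upper = 6.563.

[3.647, 6.563]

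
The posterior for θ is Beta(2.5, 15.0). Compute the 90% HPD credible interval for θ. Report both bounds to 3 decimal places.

The posterior is unimodal and skewed, so the HPD interval has equal density at both endpoints and is the shortest 90% interval.
Solving f(0.018) = f(0.262) with F(0.262) − F(0.018) = 0.90 gives [0.018, 0.262].
For comparison, the equal-tailed interval is [0.036, 0.297]; the HPD is narrower and shifted toward the mode.

[0.018, 0.262]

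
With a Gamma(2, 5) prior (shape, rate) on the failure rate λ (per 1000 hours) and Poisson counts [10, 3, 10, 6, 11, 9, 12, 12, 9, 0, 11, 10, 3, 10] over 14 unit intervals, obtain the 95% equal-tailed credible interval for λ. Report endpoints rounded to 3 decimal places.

[5.141, 7.380]

Posterior: Gamma(2+116, 5+14) = Gamma(118, 19) (shape, rate).
Equal-tailed 95% interval: Gamma(118, 19) quantiles at 0.025 and 0.975.
Posterior mean ≈ 6.211, SD ≈ 0.572; a Normal approximation gives roughly [5.090, 7.331].
Exact: lower = 5.141; upper = 7.380.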